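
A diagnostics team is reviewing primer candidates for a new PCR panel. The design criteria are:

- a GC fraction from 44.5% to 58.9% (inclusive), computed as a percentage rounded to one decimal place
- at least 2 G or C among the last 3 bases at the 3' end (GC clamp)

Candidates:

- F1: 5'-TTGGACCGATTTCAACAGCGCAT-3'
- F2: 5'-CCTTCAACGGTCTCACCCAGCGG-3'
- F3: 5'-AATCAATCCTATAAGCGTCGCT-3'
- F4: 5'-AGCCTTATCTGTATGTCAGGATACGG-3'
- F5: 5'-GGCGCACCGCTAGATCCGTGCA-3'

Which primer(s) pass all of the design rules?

F1 (23 nt, A=6 T=6 G=5 C=6): GC 11/23 = 47.8% ✓; 3' end CAT has 1 G/C, need ≥2 ✗ — fails.
F2 (23 nt, A=4 T=4 G=5 C=10): GC 15/23 = 65.2%, outside 44.5–58.9% ✗; 3' end CGG has 3 G/C ✓ — fails.
F3 (22 nt, A=7 T=6 G=3 C=6): GC 9/22 = 40.9%, outside 44.5–58.9% ✗; 3' end GCT has 2 G/C ✓ — fails.
F4 (26 nt, A=6 T=8 G=7 C=5): GC 12/26 = 46.2% ✓; 3' end CGG has 3 G/C ✓ — passes.
F5 (22 nt, A=4 T=3 G=7 C=8): GC 15/22 = 68.2%, outside 44.5–58.9% ✗; 3' end GCA has 2 G/C ✓ — fails.

F4 only.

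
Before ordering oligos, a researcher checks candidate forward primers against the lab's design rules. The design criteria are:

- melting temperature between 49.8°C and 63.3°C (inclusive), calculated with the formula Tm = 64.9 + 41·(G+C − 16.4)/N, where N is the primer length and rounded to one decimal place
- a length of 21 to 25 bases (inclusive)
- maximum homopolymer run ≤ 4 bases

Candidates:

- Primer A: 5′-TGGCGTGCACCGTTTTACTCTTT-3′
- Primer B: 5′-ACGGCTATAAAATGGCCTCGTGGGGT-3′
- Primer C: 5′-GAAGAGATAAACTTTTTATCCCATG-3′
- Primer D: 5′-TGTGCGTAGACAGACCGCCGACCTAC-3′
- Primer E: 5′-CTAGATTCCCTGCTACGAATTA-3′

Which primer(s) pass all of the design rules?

Primer A (23 nt, A=2 T=10 G=5 C=6): Tm = 64.9 + 41·(11 − 16.4)/23 = 55.3°C ✓; length 23 ✓; longest run = 4 ✓ — passes.
Primer B (26 nt, A=6 T=6 G=9 C=5): Tm = 64.9 + 41·(14 − 16.4)/26 = 61.1°C ✓; length 26, outside 21–25 ✗; longest run = 4 ✓ — fails.
Primer C (25 nt, A=9 T=8 G=4 C=4): Tm = 64.9 + 41·(8 − 16.4)/25 = 51.1°C ✓; length 25 ✓; longest run = 5, exceeds 4 ✗ — fails.
Primer D (26 nt, A=6 T=4 G=7 C=9): Tm = 64.9 + 41·(16 − 16.4)/26 = 64.3°C, outside 49.8–63.3°C ✗; length 26, outside 21–25 ✗; longest run = 2 ✓ — fails.
Primer E (22 nt, A=6 T=7 G=3 C=6): Tm = 64.9 + 41·(9 − 16.4)/22 = 51.1°C ✓; length 22 ✓; longest run = 3 ✓ — passes.

Primer A and Primer E.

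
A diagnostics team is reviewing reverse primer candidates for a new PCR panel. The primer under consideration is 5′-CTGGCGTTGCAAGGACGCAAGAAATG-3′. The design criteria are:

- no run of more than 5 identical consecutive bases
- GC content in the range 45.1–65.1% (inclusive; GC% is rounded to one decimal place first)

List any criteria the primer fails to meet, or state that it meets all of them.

Base counts: A=8, T=4, G=9, C=5 (length 26).
homopolymer run: longest run = 3 ✓
GC content: GC 14/26 = 53.8% ✓

Meets all criteria.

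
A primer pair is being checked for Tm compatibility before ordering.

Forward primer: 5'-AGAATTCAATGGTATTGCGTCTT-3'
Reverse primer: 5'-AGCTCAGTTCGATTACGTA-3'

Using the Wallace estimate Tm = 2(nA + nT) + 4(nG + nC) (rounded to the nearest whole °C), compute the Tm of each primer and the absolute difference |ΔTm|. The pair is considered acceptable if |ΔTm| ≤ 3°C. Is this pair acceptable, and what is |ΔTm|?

|ΔTm| = 8°C; the pair is not acceptable.

Forward: A=6 T=9 G=5 C=3 → Tm = 2·15 + 4·8 = 62°C.
Reverse: A=5 T=6 G=4 C=4 → Tm = 2·11 + 4·8 = 54°C.
|ΔTm| = |62 − 54| = 8°C, > 3°C.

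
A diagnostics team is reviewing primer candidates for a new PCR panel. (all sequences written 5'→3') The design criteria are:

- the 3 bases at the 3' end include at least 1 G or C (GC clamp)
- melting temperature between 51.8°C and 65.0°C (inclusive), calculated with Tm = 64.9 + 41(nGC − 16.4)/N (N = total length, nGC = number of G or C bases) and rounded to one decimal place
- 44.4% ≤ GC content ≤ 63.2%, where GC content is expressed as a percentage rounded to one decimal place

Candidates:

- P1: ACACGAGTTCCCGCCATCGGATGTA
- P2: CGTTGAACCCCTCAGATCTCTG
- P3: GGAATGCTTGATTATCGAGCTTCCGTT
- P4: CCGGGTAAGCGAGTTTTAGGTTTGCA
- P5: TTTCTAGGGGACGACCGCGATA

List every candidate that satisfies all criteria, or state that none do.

P1, P2, P3 and P4.

P1 (25 nt, A=6 T=5 G=6 C=8): 3' end GTA has 1 G/C ✓; Tm = 64.9 + 41·(14 − 16.4)/25 = 61.0°C ✓; GC 14/25 = 56.0% ✓ — passes.
P2 (22 nt, A=4 T=6 G=4 C=8): 3' end CTG has 2 G/C ✓; Tm = 64.9 + 41·(12 − 16.4)/22 = 56.7°C ✓; GC 12/22 = 54.5% ✓ — passes.
P3 (27 nt, A=5 T=10 G=7 C=5): 3' end GTT has 1 G/C ✓; Tm = 64.9 + 41·(12 − 16.4)/27 = 58.2°C ✓; GC 12/27 = 44.4% ✓ — passes.
P4 (26 nt, A=5 T=8 G=9 C=4): 3' end GCA has 2 G/C ✓; Tm = 64.9 + 41·(13 − 16.4)/26 = 59.5°C ✓; GC 13/26 = 50.0% ✓ — passes.
P5 (22 nt, A=5 T=5 G=7 C=5): 3' end ATA has 0 G/C, need ≥1 ✗; Tm = 64.9 + 41·(12 − 16.4)/22 = 56.7°C ✓; GC 12/22 = 54.5% ✓ — fails.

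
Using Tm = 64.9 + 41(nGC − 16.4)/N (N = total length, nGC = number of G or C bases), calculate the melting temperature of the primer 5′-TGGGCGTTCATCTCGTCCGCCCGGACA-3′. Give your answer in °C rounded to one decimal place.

67.3°C

Base counts: A=3, T=6, G=8, C=10; G+C = 18, N = 27.
Tm = 64.9 + 41·(18 − 16.4)/27 = 64.9 + 65.60/27 = 67.3°C.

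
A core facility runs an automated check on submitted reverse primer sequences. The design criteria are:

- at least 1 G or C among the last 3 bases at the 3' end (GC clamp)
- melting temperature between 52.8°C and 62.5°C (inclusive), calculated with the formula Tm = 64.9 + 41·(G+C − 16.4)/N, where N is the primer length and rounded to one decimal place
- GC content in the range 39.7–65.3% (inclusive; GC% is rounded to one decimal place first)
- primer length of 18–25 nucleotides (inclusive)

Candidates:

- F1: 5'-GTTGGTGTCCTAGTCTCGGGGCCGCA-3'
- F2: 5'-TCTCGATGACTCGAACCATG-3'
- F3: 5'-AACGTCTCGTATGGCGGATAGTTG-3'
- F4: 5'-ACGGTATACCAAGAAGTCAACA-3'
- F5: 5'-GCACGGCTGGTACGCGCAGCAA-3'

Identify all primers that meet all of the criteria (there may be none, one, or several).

F3 only.

F1 (26 nt, A=2 T=7 G=10 C=7): 3' end GCA has 2 G/C ✓; Tm = 64.9 + 41·(17 − 16.4)/26 = 65.8°C, outside 52.8–62.5°C ✗; GC 17/26 = 65.4%, outside 39.7–65.3% ✗; length 26, outside 18–25 ✗ — fails.
F2 (20 nt, A=5 T=5 G=4 C=6): 3' end ATG has 1 G/C ✓; Tm = 64.9 + 41·(10 − 16.4)/20 = 51.8°C, outside 52.8–62.5°C ✗; GC 10/20 = 50.0% ✓; length 20 ✓ — fails.
F3 (24 nt, A=5 T=7 G=8 C=4): 3' end TTG has 1 G/C ✓; Tm = 64.9 + 41·(12 − 16.4)/24 = 57.4°C ✓; GC 12/24 = 50.0% ✓; length 24 ✓ — passes.
F4 (22 nt, A=10 T=3 G=4 C=5): 3' end ACA has 1 G/C ✓; Tm = 64.9 + 41·(9 − 16.4)/22 = 51.1°C, outside 52.8–62.5°C ✗; GC 9/22 = 40.9% ✓; length 22 ✓ — fails.
F5 (22 nt, A=5 T=2 G=8 C=7): 3' end CAA has 1 G/C ✓; Tm = 64.9 + 41·(15 − 16.4)/22 = 62.3°C ✓; GC 15/22 = 68.2%, outside 39.7–65.3% ✗; length 22 ✓ — fails.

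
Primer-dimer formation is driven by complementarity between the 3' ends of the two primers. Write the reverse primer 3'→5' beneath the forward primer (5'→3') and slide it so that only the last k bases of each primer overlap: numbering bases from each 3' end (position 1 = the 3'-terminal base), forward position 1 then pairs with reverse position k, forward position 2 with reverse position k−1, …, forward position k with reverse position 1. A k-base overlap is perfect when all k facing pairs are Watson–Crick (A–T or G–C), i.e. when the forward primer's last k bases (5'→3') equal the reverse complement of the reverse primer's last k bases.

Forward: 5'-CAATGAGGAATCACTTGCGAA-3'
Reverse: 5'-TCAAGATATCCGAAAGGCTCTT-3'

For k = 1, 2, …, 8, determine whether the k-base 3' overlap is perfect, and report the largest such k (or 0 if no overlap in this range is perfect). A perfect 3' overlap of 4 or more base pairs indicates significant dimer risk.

Last 8 bases (5'→3') — forward …CTTGCGAA, reverse …AGGCTCTT.
Reverse complement of the reverse primer's last 8 bases: AAGAGCCT; its first k bases are the reverse complement of the reverse primer's last k bases, so a perfect k-base overlap needs the forward primer's last k bases to equal them.
Comparing (forward last k vs required): k=1: A vs A ✓; k=2: AA vs AA ✓; k=3: GAA vs AAG ✗; k=4: CGAA vs AAGA ✗; k=5: GCGAA vs AAGAG ✗; k=6: TGCGAA vs AAGAGC ✗; k=7: TTGCGAA vs AAGAGCC ✗; k=8: CTTGCGAA vs AAGAGCCT ✗.
Perfect overlaps at k = 1, 2; the largest is 2.

Longest perfect overlap: 2 complementary base pairs; below the dimer-risk threshold (threshold 4).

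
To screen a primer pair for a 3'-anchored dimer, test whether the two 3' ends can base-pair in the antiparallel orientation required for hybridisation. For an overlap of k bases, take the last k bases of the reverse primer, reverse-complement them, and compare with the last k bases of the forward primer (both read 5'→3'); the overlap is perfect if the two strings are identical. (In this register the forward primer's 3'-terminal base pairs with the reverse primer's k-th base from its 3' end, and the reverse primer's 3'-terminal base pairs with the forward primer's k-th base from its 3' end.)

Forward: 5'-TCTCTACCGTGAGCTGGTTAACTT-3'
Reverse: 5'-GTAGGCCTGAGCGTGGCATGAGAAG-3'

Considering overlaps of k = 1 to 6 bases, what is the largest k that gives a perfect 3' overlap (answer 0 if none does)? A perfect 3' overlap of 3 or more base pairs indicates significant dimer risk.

Longest perfect overlap: 3 complementary base pairs; significant dimer risk (threshold 3).

Last 6 bases (5'→3') — forward …TAACTT, reverse …GAGAAG.
Reverse complement of the reverse primer's last 6 bases: CTTCTC; its first k bases are the reverse complement of the reverse primer's last k bases, so a perfect k-base overlap needs the forward primer's last k bases to equal them.
Comparing (forward last k vs required): k=1: T vs C ✗; k=2: TT vs CT ✗; k=3: CTT vs CTT ✓; k=4: ACTT vs CTTC ✗; k=5: AACTT vs CTTCT ✗; k=6: TAACTT vs CTTCTC ✗.
Only k = 3 is perfect, so the longest perfect 3' overlap is 3.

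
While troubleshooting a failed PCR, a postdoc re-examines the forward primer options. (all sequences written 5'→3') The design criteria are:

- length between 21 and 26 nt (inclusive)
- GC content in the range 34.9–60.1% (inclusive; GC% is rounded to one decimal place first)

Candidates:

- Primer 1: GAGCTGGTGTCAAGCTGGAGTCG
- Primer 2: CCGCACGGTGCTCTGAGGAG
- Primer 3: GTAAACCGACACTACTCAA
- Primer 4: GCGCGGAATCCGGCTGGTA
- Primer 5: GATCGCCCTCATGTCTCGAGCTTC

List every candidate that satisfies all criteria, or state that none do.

Primer 5 only.

Primer 1 (23 nt, A=4 T=5 G=10 C=4): length 23 ✓; GC 14/23 = 60.9%, outside 34.9–60.1% ✗ — fails.
Primer 2 (20 nt, A=3 T=3 G=8 C=6): length 20, outside 21–26 ✗; GC 14/20 = 70.0%, outside 34.9–60.1% ✗ — fails.
Primer 3 (19 nt, A=8 T=3 G=2 C=6): length 19, outside 21–26 ✗; GC 8/19 = 42.1% ✓ — fails.
Primer 4 (19 nt, A=3 T=3 G=8 C=5): length 19, outside 21–26 ✗; GC 13/19 = 68.4%, outside 34.9–60.1% ✗ — fails.
Primer 5 (24 nt, A=3 T=7 G=5 C=9): length 24 ✓; GC 14/24 = 58.3% ✓ — passes.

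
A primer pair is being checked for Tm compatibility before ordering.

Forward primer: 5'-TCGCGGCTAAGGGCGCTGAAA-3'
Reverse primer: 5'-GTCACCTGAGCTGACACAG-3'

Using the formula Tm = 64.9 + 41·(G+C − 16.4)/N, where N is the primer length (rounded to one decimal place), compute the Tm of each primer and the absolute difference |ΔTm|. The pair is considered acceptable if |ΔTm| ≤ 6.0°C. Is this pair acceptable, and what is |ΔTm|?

Forward: G+C = 13, N = 21 → Tm = 64.9 + 41·(13 − 16.4)/21 = 58.3°C.
Reverse: G+C = 11, N = 19 → Tm = 64.9 + 41·(11 − 16.4)/19 = 53.2°C.
|ΔTm| = |58.3 − 53.2| = 5.1°C, ≤ 6.0°C.

|ΔTm| = 5.1°C; the pair is acceptable.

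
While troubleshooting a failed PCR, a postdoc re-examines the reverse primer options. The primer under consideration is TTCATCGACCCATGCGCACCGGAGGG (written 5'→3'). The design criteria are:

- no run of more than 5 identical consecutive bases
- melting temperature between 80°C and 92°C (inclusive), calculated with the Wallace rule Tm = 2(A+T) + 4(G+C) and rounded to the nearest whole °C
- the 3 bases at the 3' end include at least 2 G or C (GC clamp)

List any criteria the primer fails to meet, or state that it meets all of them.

Base counts: A=5, T=4, G=8, C=9 (length 26).
homopolymer run: longest run = 3 ✓
Tm: Tm = 2·9 + 4·17 = 86°C ✓
GC clamp: 3' end GGG has 3 G/C ✓

Meets all criteria.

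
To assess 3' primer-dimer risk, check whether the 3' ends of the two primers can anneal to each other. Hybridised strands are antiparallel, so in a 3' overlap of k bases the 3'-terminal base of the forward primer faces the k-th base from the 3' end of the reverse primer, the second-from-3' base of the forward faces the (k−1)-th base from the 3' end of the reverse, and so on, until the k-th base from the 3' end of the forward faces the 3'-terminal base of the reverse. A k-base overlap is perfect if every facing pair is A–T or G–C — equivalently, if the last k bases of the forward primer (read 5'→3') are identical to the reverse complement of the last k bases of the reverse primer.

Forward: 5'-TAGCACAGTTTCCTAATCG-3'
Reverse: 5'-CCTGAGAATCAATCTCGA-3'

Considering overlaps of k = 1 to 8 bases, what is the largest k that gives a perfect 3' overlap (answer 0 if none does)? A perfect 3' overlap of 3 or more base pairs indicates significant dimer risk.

Last 8 bases (5'→3') — forward …CCTAATCG, reverse …AATCTCGA.
Reverse complement of the reverse primer's last 8 bases: TCGAGATT; its first k bases are the reverse complement of the reverse primer's last k bases, so a perfect k-base overlap needs the forward primer's last k bases to equal them.
Comparing (forward last k vs required): k=1: G vs T ✗; k=2: CG vs TC ✗; k=3: TCG vs TCG ✓; k=4: ATCG vs TCGA ✗; k=5: AATCG vs TCGAG ✗; k=6: TAATCG vs TCGAGA ✗; k=7: CTAATCG vs TCGAGAT ✗; k=8: CCTAATCG vs TCGAGATT ✗.
Only k = 3 is perfect, so the longest perfect 3' overlap is 3.

Longest perfect overlap: 3 complementary base pairs; significant dimer risk (threshold 3).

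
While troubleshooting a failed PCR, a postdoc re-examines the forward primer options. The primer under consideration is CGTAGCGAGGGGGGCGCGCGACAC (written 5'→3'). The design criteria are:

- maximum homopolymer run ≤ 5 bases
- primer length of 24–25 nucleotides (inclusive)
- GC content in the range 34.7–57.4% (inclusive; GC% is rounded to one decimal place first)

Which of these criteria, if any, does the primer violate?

Fails: homopolymer run, GC content.

Base counts: A=4, T=1, G=12, C=7 (length 24).
homopolymer run: longest run = 6, exceeds 5 ✗
length: length 24 ✓
GC content: GC 19/24 = 79.2%, outside 34.7–57.4% ✗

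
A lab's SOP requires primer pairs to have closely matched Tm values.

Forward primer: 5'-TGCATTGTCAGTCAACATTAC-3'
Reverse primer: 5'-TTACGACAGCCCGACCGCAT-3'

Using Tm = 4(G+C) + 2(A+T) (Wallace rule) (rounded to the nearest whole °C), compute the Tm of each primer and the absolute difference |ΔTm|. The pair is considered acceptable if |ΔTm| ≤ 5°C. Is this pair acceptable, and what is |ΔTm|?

Forward: A=6 T=7 G=3 C=5 → Tm = 2·13 + 4·8 = 58°C.
Reverse: A=5 T=3 G=4 C=8 → Tm = 2·8 + 4·12 = 64°C.
|ΔTm| = |58 − 64| = 6°C, > 5°C.

|ΔTm| = 6°C; the pair is not acceptable.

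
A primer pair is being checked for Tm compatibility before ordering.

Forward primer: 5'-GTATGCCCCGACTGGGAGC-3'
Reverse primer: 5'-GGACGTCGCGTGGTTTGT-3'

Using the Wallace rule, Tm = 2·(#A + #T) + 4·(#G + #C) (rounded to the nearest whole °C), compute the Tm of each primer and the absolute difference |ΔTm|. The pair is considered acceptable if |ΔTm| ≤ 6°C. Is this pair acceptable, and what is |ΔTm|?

Forward: A=3 T=3 G=7 C=6 → Tm = 2·6 + 4·13 = 64°C.
Reverse: A=1 T=6 G=8 C=3 → Tm = 2·7 + 4·11 = 58°C.
|ΔTm| = |64 − 58| = 6°C, ≤ 6°C.

|ΔTm| = 6°C; the pair is acceptable.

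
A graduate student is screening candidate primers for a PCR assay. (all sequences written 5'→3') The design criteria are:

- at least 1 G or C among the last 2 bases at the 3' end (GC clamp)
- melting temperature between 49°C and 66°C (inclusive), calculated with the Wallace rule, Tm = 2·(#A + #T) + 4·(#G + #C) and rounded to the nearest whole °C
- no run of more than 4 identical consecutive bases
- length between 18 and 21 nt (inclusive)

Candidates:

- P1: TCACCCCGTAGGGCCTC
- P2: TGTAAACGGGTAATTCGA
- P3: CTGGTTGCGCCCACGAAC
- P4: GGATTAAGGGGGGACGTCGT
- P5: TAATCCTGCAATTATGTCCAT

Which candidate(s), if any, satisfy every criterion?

P1 (17 nt, A=2 T=3 G=4 C=8): 3' end TC has 1 G/C ✓; Tm = 2·5 + 4·12 = 58°C ✓; longest run = 4 ✓; length 17, outside 18–21 ✗ — fails.
P2 (18 nt, A=6 T=5 G=5 C=2): 3' end GA has 1 G/C ✓; Tm = 2·11 + 4·7 = 50°C ✓; longest run = 3 ✓; length 18 ✓ — passes.
P3 (18 nt, A=3 T=3 G=5 C=7): 3' end AC has 1 G/C ✓; Tm = 2·6 + 4·12 = 60°C ✓; longest run = 3 ✓; length 18 ✓ — passes.
P4 (20 nt, A=4 T=4 G=10 C=2): 3' end GT has 1 G/C ✓; Tm = 2·8 + 4·12 = 64°C ✓; longest run = 6, exceeds 4 ✗; length 20 ✓ — fails.
P5 (21 nt, A=6 T=8 G=2 C=5): 3' end AT has 0 G/C, need ≥1 ✗; Tm = 2·14 + 4·7 = 56°C ✓; longest run = 2 ✓; length 21 ✓ — fails.

P2 and P3.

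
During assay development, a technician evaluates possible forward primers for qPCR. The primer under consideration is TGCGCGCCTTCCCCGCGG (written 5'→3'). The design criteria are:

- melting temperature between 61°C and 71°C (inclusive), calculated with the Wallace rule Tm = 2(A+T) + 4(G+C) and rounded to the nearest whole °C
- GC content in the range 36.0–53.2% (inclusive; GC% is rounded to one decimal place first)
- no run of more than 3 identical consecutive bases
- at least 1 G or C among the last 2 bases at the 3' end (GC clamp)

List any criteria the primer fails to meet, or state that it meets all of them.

Fails: GC content, homopolymer run.

Base counts: A=0, T=3, G=6, C=9 (length 18).
Tm: Tm = 2·3 + 4·15 = 66°C ✓
GC content: GC 15/18 = 83.3%, outside 36.0–53.2% ✗
homopolymer run: longest run = 4, exceeds 3 ✗
GC clamp: 3' end GG has 2 G/C ✓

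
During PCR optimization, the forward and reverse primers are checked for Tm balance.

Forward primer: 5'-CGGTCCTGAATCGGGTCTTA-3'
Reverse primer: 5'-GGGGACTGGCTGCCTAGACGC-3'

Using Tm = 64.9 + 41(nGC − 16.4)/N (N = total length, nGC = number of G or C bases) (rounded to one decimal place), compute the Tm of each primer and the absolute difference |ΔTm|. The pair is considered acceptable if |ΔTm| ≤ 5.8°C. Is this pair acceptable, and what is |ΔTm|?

Forward: G+C = 11, N = 20 → Tm = 64.9 + 41·(11 − 16.4)/20 = 53.8°C.
Reverse: G+C = 15, N = 21 → Tm = 64.9 + 41·(15 − 16.4)/21 = 62.2°C.
|ΔTm| = |53.8 − 62.2| = 8.4°C, > 5.8°C.

|ΔTm| = 8.4°C; the pair is not acceptable.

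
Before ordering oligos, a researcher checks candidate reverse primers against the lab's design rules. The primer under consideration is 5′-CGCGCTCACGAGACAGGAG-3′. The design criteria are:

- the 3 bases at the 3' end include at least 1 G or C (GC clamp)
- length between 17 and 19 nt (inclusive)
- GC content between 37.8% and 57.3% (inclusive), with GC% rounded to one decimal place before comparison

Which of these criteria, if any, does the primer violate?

Base counts: A=5, T=1, G=7, C=6 (length 19).
GC clamp: 3' end GAG has 2 G/C ✓
length: length 19 ✓
GC content: GC 13/19 = 68.4%, outside 37.8–57.3% ✗

Fails: GC content.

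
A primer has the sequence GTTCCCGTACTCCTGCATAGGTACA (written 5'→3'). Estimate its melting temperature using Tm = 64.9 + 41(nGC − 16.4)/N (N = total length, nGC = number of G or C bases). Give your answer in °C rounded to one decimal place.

59.3°C

Base counts: A=5, T=7, G=5, C=8; G+C = 13, N = 25.
Tm = 64.9 + 41·(13 − 16.4)/25 = 64.9 + -139.40/25 = 59.3°C.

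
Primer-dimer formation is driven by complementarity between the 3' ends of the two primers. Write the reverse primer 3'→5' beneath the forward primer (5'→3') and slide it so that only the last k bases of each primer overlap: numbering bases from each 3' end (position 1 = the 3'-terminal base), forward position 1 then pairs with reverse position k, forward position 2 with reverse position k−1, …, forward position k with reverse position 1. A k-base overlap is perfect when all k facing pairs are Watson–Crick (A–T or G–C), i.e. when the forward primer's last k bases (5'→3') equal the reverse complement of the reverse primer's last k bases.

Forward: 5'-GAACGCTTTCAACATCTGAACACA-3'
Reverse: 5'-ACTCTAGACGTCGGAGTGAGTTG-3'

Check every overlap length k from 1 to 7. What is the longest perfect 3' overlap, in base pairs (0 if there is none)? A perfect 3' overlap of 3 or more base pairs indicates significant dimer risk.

Last 7 bases (5'→3') — forward …GAACACA, reverse …TGAGTTG.
Reverse complement of the reverse primer's last 7 bases: CAACTCA; its first k bases are the reverse complement of the reverse primer's last k bases, so a perfect k-base overlap needs the forward primer's last k bases to equal them.
Comparing (forward last k vs required): k=1: A vs C ✗; k=2: CA vs CA ✓; k=3: ACA vs CAA ✗; k=4: CACA vs CAAC ✗; k=5: ACACA vs CAACT ✗; k=6: AACACA vs CAACTC ✗; k=7: GAACACA vs CAACTCA ✗.
Only k = 2 is perfect, so the longest perfect 3' overlap is 2.

Longest perfect overlap: 2 complementary base pairs; below the dimer-risk threshold (threshold 3).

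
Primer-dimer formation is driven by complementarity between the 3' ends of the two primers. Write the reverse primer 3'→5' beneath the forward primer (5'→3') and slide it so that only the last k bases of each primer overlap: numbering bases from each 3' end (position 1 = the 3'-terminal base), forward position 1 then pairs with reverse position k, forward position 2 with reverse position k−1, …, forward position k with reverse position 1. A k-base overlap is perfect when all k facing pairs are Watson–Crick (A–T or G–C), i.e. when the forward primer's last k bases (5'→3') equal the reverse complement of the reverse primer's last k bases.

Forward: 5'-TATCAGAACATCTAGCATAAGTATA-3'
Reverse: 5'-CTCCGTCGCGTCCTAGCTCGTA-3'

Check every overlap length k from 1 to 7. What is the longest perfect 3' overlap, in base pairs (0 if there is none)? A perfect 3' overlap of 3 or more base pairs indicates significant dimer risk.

Last 7 bases (5'→3') — forward …AAGTATA, reverse …GCTCGTA.
Reverse complement of the reverse primer's last 7 bases: TACGAGC; its first k bases are the reverse complement of the reverse primer's last k bases, so a perfect k-base overlap needs the forward primer's last k bases to equal them.
Comparing (forward last k vs required): k=1: A vs T ✗; k=2: TA vs TA ✓; k=3: ATA vs TAC ✗; k=4: TATA vs TACG ✗; k=5: GTATA vs TACGA ✗; k=6: AGTATA vs TACGAG ✗; k=7: AAGTATA vs TACGAGC ✗.
Only k = 2 is perfect, so the longest perfect 3' overlap is 2.

Longest perfect overlap: 2 complementary base pairs; below the dimer-risk threshold (threshold 3).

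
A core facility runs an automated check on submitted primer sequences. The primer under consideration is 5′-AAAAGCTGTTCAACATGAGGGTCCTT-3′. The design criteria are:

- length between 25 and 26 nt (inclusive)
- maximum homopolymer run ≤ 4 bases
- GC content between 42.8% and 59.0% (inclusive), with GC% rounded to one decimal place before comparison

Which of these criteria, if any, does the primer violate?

Base counts: A=8, T=7, G=6, C=5 (length 26).
length: length 26 ✓
homopolymer run: longest run = 4 ✓
GC content: GC 11/26 = 42.3%, outside 42.8–59.0% ✗

Fails: GC content.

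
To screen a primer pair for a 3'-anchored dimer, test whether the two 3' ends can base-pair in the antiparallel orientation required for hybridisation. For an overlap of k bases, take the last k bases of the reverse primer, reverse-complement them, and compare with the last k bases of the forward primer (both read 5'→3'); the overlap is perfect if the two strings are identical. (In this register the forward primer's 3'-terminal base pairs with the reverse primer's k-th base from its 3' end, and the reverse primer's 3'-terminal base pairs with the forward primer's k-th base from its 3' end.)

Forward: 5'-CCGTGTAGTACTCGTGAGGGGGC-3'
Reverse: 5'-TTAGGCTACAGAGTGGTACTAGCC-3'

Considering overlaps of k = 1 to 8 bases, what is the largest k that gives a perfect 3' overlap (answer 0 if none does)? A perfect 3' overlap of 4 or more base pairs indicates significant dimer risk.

Last 8 bases (5'→3') — forward …GAGGGGGC, reverse …TACTAGCC.
Reverse complement of the reverse primer's last 8 bases: GGCTAGTA; its first k bases are the reverse complement of the reverse primer's last k bases, so a perfect k-base overlap needs the forward primer's last k bases to equal them.
Comparing (forward last k vs required): k=1: C vs G ✗; k=2: GC vs GG ✗; k=3: GGC vs GGC ✓; k=4: GGGC vs GGCT ✗; k=5: GGGGC vs GGCTA ✗; k=6: GGGGGC vs GGCTAG ✗; k=7: AGGGGGC vs GGCTAGT ✗; k=8: GAGGGGGC vs GGCTAGTA ✗.
Only k = 3 is perfect, so the longest perfect 3' overlap is 3.

Longest perfect overlap: 3 complementary base pairs; below the dimer-risk threshold (threshold 4).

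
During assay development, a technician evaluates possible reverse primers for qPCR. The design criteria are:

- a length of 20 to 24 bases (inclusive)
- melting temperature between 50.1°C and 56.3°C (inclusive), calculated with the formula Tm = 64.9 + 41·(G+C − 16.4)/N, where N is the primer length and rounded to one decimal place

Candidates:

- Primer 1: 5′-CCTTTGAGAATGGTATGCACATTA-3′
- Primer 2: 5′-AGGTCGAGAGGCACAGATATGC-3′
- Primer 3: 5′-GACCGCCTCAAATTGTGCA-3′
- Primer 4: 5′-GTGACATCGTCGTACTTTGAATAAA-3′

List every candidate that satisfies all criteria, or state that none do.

Primer 1 (24 nt, A=7 T=8 G=5 C=4): length 24 ✓; Tm = 64.9 + 41·(9 − 16.4)/24 = 52.3°C ✓ — passes.
Primer 2 (22 nt, A=7 T=3 G=8 C=4): length 22 ✓; Tm = 64.9 + 41·(12 − 16.4)/22 = 56.7°C, outside 50.1–56.3°C ✗ — fails.
Primer 3 (19 nt, A=5 T=4 G=4 C=6): length 19, outside 20–24 ✗; Tm = 64.9 + 41·(10 − 16.4)/19 = 51.1°C ✓ — fails.
Primer 4 (25 nt, A=8 T=8 G=5 C=4): length 25, outside 20–24 ✗; Tm = 64.9 + 41·(9 − 16.4)/25 = 52.8°C ✓ — fails.

Primer 1 only.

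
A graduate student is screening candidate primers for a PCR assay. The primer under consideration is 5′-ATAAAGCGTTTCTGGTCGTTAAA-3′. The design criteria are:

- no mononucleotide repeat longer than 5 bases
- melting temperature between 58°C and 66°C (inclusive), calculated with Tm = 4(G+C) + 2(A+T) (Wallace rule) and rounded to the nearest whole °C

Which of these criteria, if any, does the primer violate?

Base counts: A=7, T=8, G=5, C=3 (length 23).
homopolymer run: longest run = 3 ✓
Tm: Tm = 2·15 + 4·8 = 62°C ✓

Meets all criteria.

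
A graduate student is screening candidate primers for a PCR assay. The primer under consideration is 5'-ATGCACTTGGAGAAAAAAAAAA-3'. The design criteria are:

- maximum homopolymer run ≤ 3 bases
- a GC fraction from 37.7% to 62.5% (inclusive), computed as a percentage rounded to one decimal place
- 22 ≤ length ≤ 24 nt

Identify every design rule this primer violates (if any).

Fails: homopolymer run, GC content.

Base counts: A=13, T=3, G=4, C=2 (length 22).
homopolymer run: longest run = 10, exceeds 3 ✗
GC content: GC 6/22 = 27.3%, outside 37.7–62.5% ✗
length: length 22 ✓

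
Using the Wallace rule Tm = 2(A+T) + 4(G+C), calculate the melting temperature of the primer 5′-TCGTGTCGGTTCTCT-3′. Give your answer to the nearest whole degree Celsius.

46°C

Base counts: A=0, T=7, G=4, C=4 (length 15).
Tm = 2·(0+7) + 4·(4+4) = 2·7 + 4·8 = 14 + 32 = 46°C.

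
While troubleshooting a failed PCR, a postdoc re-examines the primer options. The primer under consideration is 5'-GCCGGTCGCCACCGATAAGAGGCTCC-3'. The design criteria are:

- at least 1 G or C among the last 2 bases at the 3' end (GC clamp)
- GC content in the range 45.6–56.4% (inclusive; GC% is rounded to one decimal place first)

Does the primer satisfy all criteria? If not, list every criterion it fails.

Fails: GC content.

Base counts: A=5, T=3, G=8, C=10 (length 26).
GC clamp: 3' end CC has 2 G/C ✓
GC content: GC 18/26 = 69.2%, outside 45.6–56.4% ✗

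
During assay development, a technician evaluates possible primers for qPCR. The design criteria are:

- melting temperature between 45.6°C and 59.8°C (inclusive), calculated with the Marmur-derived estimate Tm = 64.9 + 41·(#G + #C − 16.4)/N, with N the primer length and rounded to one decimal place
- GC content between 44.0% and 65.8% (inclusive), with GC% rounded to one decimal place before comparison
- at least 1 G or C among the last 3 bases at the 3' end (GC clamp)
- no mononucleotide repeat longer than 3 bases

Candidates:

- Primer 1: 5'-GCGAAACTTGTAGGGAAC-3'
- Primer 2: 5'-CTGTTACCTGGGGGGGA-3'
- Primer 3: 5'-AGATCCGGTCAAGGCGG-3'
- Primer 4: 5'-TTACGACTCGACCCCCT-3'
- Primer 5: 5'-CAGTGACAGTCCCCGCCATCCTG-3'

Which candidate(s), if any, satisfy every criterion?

Primer 1 and Primer 3.

Primer 1 (18 nt, A=6 T=3 G=6 C=3): Tm = 64.9 + 41·(9 − 16.4)/18 = 48.0°C ✓; GC 9/18 = 50.0% ✓; 3' end AAC has 1 G/C ✓; longest run = 3 ✓ — passes.
Primer 2 (17 nt, A=2 T=4 G=8 C=3): Tm = 64.9 + 41·(11 − 16.4)/17 = 51.9°C ✓; GC 11/17 = 64.7% ✓; 3' end GGA has 2 G/C ✓; longest run = 7, exceeds 3 ✗ — fails.
Primer 3 (17 nt, A=4 T=2 G=7 C=4): Tm = 64.9 + 41·(11 − 16.4)/17 = 51.9°C ✓; GC 11/17 = 64.7% ✓; 3' end CGG has 3 G/C ✓; longest run = 2 ✓ — passes.
Primer 4 (17 nt, A=3 T=4 G=2 C=8): Tm = 64.9 + 41·(10 − 16.4)/17 = 49.5°C ✓; GC 10/17 = 58.8% ✓; 3' end CCT has 2 G/C ✓; longest run = 5, exceeds 3 ✗ — fails.
Primer 5 (23 nt, A=4 T=4 G=5 C=10): Tm = 64.9 + 41·(15 − 16.4)/23 = 62.4°C, outside 45.6–59.8°C ✗; GC 15/23 = 65.2% ✓; 3' end CTG has 2 G/C ✓; longest run = 4, exceeds 3 ✗ — fails.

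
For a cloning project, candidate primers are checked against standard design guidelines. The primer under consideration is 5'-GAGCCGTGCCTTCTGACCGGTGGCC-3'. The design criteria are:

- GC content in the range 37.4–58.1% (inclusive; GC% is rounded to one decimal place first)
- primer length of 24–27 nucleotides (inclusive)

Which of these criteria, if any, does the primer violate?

Fails: GC content.

Base counts: A=2, T=5, G=9, C=9 (length 25).
GC content: GC 18/25 = 72.0%, outside 37.4–58.1% ✗
length: length 25 ✓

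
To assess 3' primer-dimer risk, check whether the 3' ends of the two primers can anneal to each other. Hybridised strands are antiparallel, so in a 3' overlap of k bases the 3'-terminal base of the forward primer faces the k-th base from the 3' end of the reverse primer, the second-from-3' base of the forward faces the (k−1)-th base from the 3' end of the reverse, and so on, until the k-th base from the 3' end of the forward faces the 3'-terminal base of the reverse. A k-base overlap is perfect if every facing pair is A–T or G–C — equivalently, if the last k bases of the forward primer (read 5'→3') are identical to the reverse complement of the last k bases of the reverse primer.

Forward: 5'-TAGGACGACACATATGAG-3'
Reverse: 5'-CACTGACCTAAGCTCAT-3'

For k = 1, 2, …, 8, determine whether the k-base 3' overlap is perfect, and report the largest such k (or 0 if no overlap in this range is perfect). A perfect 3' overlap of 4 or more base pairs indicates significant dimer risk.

Last 8 bases (5'→3') — forward …CATATGAG, reverse …AAGCTCAT.
Reverse complement of the reverse primer's last 8 bases: ATGAGCTT; its first k bases are the reverse complement of the reverse primer's last k bases, so a perfect k-base overlap needs the forward primer's last k bases to equal them.
Comparing (forward last k vs required): k=1: G vs A ✗; k=2: AG vs AT ✗; k=3: GAG vs ATG ✗; k=4: TGAG vs ATGA ✗; k=5: ATGAG vs ATGAG ✓; k=6: TATGAG vs ATGAGC ✗; k=7: ATATGAG vs ATGAGCT ✗; k=8: CATATGAG vs ATGAGCTT ✗.
Only k = 5 is perfect, so the longest perfect 3' overlap is 5.

Longest perfect overlap: 5 complementary base pairs; significant dimer risk (threshold 4).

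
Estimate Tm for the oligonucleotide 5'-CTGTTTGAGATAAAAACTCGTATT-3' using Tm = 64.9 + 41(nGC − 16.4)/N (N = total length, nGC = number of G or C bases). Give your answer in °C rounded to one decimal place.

48.8°C

Base counts: A=8, T=9, G=4, C=3; G+C = 7, N = 24.
Tm = 64.9 + 41·(7 − 16.4)/24 = 64.9 + -385.40/24 = 48.8°C.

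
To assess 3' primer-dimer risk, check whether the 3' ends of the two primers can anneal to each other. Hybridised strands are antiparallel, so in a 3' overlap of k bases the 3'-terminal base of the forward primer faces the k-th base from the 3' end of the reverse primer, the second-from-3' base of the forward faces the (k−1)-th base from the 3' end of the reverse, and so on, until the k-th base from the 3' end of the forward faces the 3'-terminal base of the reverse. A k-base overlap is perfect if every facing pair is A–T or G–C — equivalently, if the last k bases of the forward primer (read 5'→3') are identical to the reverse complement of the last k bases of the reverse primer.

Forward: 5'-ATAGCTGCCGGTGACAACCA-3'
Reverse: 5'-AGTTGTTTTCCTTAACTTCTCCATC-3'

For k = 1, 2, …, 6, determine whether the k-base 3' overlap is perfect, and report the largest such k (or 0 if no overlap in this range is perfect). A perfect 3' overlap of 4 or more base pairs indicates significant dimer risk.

Last 6 bases (5'→3') — forward …CAACCA, reverse …TCCATC.
Reverse complement of the reverse primer's last 6 bases: GATGGA; its first k bases are the reverse complement of the reverse primer's last k bases, so a perfect k-base overlap needs the forward primer's last k bases to equal them.
Comparing (forward last k vs required): k=1: A vs G ✗; k=2: CA vs GA ✗; k=3: CCA vs GAT ✗; k=4: ACCA vs GATG ✗; k=5: AACCA vs GATGG ✗; k=6: CAACCA vs GATGGA ✗.
No overlap length from 1 to 6 is perfect, so the longest perfect 3' overlap is 0.

Longest perfect overlap: 0 complementary base pairs; below the dimer-risk threshold (threshold 4).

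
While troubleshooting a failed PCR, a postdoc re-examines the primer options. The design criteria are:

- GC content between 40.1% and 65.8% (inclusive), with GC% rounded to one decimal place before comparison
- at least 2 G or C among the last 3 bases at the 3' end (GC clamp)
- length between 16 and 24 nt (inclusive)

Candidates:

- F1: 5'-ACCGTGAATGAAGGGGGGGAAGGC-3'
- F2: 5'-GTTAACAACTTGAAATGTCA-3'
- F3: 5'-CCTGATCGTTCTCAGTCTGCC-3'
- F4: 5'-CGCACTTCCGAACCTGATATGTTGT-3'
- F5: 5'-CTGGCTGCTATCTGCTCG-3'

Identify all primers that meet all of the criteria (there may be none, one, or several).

F1 (24 nt, A=7 T=2 G=12 C=3): GC 15/24 = 62.5% ✓; 3' end GGC has 3 G/C ✓; length 24 ✓ — passes.
F2 (20 nt, A=8 T=6 G=3 C=3): GC 6/20 = 30.0%, outside 40.1–65.8% ✗; 3' end TCA has 1 G/C, need ≥2 ✗; length 20 ✓ — fails.
F3 (21 nt, A=2 T=7 G=4 C=8): GC 12/21 = 57.1% ✓; 3' end GCC has 3 G/C ✓; length 21 ✓ — passes.
F4 (25 nt, A=5 T=8 G=5 C=7): GC 12/25 = 48.0% ✓; 3' end TGT has 1 G/C, need ≥2 ✗; length 25, outside 16–24 ✗ — fails.
F5 (18 nt, A=1 T=6 G=5 C=6): GC 11/18 = 61.1% ✓; 3' end TCG has 2 G/C ✓; length 18 ✓ — passes.

F1, F3 and F5.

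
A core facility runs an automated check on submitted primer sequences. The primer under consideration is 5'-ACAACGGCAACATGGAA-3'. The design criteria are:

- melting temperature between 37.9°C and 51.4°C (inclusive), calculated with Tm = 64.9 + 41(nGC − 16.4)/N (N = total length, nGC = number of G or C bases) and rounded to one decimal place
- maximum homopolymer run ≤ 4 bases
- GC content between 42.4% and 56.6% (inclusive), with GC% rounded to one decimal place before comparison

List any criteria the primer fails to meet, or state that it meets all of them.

Meets all criteria.

Base counts: A=8, T=1, G=4, C=4 (length 17).
Tm: Tm = 64.9 + 41·(8 − 16.4)/17 = 44.6°C ✓
homopolymer run: longest run = 2 ✓
GC content: GC 8/17 = 47.1% ✓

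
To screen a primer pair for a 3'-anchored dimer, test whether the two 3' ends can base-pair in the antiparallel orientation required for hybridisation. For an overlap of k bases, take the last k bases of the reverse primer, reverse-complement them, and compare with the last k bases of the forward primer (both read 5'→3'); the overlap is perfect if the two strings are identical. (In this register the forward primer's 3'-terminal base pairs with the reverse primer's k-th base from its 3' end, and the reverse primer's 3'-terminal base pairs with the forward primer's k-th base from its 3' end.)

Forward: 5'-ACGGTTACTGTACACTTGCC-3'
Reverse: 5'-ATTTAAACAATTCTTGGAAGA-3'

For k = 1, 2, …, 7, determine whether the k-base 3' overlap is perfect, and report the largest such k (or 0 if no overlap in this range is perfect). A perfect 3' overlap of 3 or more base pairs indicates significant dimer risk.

Last 7 bases (5'→3') — forward …ACTTGCC, reverse …TGGAAGA.
Reverse complement of the reverse primer's last 7 bases: TCTTCCA; its first k bases are the reverse complement of the reverse primer's last k bases, so a perfect k-base overlap needs the forward primer's last k bases to equal them.
Comparing (forward last k vs required): k=1: C vs T ✗; k=2: CC vs TC ✗; k=3: GCC vs TCT ✗; k=4: TGCC vs TCTT ✗; k=5: TTGCC vs TCTTC ✗; k=6: CTTGCC vs TCTTCC ✗; k=7: ACTTGCC vs TCTTCCA ✗.
No overlap length from 1 to 7 is perfect, so the longest perfect 3' overlap is 0.

Longest perfect overlap: 0 complementary base pairs; below the dimer-risk threshold (threshold 3).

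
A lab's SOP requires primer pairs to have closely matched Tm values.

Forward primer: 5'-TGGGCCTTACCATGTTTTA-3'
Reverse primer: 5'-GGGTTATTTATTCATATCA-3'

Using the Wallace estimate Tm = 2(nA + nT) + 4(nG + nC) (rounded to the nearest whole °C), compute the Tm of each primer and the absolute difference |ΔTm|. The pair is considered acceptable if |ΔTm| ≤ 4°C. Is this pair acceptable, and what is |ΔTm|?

Forward: A=3 T=8 G=4 C=4 → Tm = 2·11 + 4·8 = 54°C.
Reverse: A=5 T=9 G=3 C=2 → Tm = 2·14 + 4·5 = 48°C.
|ΔTm| = |54 − 48| = 6°C, > 4°C.

|ΔTm| = 6°C; the pair is not acceptable.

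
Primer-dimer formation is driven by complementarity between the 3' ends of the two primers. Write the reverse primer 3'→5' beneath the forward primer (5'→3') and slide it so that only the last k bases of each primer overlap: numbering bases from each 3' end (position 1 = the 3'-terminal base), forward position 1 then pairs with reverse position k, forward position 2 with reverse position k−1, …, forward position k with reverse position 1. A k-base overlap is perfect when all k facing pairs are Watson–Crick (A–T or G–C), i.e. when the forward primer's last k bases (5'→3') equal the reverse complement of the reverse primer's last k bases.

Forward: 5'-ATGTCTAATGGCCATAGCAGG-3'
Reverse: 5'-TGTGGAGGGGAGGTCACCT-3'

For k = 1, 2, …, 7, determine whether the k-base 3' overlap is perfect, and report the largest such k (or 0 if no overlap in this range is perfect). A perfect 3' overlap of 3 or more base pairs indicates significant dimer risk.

Last 7 bases (5'→3') — forward …TAGCAGG, reverse …GTCACCT.
Reverse complement of the reverse primer's last 7 bases: AGGTGAC; its first k bases are the reverse complement of the reverse primer's last k bases, so a perfect k-base overlap needs the forward primer's last k bases to equal them.
Comparing (forward last k vs required): k=1: G vs A ✗; k=2: GG vs AG ✗; k=3: AGG vs AGG ✓; k=4: CAGG vs AGGT ✗; k=5: GCAGG vs AGGTG ✗; k=6: AGCAGG vs AGGTGA ✗; k=7: TAGCAGG vs AGGTGAC ✗.
Only k = 3 is perfect, so the longest perfect 3' overlap is 3.

Longest perfect overlap: 3 complementary base pairs; significant dimer risk (threshold 3).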